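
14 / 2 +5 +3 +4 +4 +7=30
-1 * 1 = -1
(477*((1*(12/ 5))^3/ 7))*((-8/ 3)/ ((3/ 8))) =-5861376/ 875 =-6698.72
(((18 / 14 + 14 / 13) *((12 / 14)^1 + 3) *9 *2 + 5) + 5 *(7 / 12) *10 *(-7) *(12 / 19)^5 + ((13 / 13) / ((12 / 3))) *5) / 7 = 21.40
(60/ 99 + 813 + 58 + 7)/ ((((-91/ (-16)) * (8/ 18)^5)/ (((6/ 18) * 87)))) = 1182141297/ 4576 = 258335.07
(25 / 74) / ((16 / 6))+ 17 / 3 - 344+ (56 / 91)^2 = -101397031 / 300144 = -337.83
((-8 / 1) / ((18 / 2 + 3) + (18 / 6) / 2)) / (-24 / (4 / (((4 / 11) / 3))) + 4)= -44 / 243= -0.18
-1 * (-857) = 857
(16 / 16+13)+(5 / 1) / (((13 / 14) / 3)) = 392 / 13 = 30.15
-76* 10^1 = -760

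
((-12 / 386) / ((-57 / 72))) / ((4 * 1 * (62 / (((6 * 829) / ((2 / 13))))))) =581958 / 113677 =5.12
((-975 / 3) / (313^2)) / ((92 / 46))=-325 / 195938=-0.00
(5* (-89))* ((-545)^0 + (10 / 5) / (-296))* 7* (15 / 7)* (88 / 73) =-21586950 / 2701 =-7992.21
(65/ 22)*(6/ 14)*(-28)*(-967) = 377130/ 11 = 34284.55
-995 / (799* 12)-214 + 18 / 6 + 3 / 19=-38428433 / 182172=-210.95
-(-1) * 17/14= 17/14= 1.21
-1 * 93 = -93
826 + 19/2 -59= 1553/2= 776.50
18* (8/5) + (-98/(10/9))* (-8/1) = 3672/5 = 734.40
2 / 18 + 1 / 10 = 19 / 90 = 0.21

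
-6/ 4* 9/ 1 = -27/ 2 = -13.50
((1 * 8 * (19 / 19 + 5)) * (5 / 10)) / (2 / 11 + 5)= 88 / 19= 4.63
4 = 4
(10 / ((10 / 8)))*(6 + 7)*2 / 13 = 16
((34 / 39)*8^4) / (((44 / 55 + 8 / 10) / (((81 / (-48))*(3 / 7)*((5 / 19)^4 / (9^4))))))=-3400000 / 2881788273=-0.00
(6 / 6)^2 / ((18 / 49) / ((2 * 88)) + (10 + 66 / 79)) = 340648 / 3691783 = 0.09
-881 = -881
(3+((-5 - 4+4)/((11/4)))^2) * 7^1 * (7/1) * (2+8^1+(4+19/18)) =10131877/2178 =4651.92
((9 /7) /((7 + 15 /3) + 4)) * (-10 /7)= -45 /392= -0.11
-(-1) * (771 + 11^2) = 892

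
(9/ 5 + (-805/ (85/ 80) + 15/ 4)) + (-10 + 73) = -234293/ 340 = -689.10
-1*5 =-5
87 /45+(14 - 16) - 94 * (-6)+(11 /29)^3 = 206326516 /365835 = 563.99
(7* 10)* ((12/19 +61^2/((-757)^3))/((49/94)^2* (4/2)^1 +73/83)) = 133617957905277860/4300736327129299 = 31.07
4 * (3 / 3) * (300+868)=4672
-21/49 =-3/7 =-0.43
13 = 13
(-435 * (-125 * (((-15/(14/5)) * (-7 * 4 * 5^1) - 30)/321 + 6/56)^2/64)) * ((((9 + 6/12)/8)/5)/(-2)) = -10243575086625/18382880768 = -557.23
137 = 137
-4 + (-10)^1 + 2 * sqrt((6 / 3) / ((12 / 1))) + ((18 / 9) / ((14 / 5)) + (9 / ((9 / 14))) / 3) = -181 / 21 + sqrt(6) / 3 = -7.80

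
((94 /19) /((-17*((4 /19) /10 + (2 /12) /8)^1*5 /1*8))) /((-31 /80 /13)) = 586560 /100657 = 5.83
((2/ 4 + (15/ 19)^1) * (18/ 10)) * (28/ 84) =147/ 190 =0.77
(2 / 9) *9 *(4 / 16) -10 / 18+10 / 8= 43 / 36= 1.19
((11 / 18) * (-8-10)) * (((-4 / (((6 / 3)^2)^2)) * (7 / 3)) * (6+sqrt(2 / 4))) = 77 * sqrt(2) / 24+77 / 2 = 43.04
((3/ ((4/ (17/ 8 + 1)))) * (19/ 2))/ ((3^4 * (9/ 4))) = 475/ 3888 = 0.12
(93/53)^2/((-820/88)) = -190278/575845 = -0.33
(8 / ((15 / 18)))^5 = 254803968 / 3125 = 81537.27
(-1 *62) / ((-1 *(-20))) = -31 / 10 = -3.10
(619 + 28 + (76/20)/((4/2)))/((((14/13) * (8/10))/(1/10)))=75.32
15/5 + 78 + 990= 1071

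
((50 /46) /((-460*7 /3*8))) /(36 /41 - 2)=615 /5450816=0.00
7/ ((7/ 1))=1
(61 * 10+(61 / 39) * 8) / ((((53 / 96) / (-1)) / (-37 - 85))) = 94781312 / 689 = 137563.59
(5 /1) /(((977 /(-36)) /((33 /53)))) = -5940 /51781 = -0.11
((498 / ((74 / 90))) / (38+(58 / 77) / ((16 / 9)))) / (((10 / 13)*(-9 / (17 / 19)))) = -33897864 / 16639307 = -2.04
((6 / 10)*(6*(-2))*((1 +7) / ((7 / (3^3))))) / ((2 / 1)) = -111.09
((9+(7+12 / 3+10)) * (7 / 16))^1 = 105 / 8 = 13.12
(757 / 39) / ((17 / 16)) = 12112 / 663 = 18.27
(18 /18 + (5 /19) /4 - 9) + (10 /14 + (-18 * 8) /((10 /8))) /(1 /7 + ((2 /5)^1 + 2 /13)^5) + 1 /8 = -143217928273259 /240700186264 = -595.01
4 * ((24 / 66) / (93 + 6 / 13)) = 208 / 13365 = 0.02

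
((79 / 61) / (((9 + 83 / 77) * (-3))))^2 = 37002889 / 20166272064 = 0.00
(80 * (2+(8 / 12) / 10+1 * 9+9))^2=23193856 / 9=2577095.11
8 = 8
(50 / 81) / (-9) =-0.07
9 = 9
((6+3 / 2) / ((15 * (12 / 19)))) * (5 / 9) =95 / 216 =0.44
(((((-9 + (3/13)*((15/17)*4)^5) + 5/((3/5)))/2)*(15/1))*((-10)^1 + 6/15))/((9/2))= -111383739488/55374423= -2011.47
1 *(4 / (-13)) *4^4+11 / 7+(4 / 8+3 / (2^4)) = -111399 / 1456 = -76.51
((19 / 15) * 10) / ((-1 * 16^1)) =-19 / 24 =-0.79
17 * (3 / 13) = 51 / 13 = 3.92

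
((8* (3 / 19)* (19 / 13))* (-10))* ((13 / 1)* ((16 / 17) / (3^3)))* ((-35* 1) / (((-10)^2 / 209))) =93632 / 153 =611.97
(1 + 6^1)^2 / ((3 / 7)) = 343 / 3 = 114.33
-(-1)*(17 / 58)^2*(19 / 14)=5491 / 47096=0.12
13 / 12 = 1.08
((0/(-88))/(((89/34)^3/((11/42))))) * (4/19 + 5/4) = 0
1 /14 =0.07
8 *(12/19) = 96/19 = 5.05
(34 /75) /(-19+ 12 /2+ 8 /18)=-0.04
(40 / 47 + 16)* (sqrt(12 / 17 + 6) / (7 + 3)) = 396* sqrt(1938) / 3995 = 4.36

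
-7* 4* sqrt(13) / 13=-28* sqrt(13) / 13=-7.77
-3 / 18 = -1 / 6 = -0.17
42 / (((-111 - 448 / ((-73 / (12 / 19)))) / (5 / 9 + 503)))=-88002376 / 445743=-197.43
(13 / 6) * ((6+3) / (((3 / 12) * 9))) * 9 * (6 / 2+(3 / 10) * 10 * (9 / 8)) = 1989 / 4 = 497.25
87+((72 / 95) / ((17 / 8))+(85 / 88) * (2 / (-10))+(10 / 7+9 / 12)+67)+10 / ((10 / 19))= 174437281 / 994840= 175.34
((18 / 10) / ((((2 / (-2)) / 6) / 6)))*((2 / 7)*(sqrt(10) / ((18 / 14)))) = -72*sqrt(10) / 5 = -45.54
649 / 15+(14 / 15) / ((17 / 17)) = 221 / 5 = 44.20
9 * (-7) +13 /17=-1058 /17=-62.24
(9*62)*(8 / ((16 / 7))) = 1953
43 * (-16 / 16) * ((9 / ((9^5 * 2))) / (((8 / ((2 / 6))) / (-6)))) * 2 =43 / 26244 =0.00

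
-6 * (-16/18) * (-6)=-32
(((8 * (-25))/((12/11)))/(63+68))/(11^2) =-50/4323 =-0.01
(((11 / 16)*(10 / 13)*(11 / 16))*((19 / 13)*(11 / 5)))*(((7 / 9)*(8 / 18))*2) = 177023 / 219024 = 0.81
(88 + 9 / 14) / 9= 1241 / 126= 9.85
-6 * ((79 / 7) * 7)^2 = -37446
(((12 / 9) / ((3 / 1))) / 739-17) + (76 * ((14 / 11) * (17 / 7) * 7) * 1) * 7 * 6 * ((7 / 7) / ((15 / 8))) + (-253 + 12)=13379590786 / 365805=36575.75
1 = 1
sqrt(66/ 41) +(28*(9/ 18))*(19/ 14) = sqrt(2706)/ 41 +19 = 20.27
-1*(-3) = 3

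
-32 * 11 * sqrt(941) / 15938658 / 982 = -88 * sqrt(941) / 3912940539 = -0.00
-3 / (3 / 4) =-4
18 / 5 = 3.60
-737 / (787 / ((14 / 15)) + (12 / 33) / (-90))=-5107410 / 5843447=-0.87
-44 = -44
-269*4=-1076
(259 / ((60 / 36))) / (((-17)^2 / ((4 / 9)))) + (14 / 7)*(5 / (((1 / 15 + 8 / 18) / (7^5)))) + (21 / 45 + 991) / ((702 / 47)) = 885408233054 / 2692035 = 328899.23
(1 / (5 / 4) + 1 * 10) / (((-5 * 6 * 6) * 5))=-3 / 250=-0.01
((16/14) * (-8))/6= -32/21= -1.52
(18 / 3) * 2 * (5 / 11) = 5.45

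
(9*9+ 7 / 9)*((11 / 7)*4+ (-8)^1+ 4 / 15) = -111872 / 945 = -118.38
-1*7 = -7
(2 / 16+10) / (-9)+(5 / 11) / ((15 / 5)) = -257 / 264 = -0.97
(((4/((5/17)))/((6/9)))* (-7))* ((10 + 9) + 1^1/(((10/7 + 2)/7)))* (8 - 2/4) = -22535.62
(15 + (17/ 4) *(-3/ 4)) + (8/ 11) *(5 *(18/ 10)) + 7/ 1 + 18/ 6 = 4991/ 176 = 28.36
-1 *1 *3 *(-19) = 57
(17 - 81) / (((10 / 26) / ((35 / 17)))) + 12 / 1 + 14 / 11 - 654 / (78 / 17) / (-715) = -52005289 / 158015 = -329.12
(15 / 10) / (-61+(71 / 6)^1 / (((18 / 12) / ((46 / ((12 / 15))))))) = 27 / 7067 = 0.00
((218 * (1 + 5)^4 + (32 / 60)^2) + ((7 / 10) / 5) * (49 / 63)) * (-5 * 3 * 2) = -42379259 / 5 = -8475851.80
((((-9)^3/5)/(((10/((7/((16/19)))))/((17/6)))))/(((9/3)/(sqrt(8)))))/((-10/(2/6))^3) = 6783 * sqrt(2)/800000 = 0.01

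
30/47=0.64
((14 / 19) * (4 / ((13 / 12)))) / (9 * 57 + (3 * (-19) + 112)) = 0.00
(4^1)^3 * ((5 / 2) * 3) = 480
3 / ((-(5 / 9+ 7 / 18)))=-54 / 17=-3.18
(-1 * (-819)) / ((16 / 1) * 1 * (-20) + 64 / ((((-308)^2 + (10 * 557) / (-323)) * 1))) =-12545238069 / 4901669984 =-2.56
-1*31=-31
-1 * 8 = -8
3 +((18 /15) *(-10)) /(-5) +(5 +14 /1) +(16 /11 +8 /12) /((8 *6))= 96799 /3960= 24.44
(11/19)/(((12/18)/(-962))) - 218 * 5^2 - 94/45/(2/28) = -5399039/855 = -6314.67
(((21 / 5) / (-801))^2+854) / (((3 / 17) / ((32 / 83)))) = 827978988256 / 443774025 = 1865.77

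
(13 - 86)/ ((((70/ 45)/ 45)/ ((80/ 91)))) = -1182600/ 637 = -1856.51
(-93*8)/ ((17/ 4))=-2976/ 17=-175.06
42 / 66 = 7 / 11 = 0.64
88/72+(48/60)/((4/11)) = 154/45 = 3.42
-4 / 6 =-2 / 3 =-0.67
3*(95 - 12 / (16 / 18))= 489 / 2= 244.50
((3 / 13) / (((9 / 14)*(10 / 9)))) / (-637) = -3 / 5915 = -0.00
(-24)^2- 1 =575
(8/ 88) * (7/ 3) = 7/ 33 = 0.21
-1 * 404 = -404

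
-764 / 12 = -63.67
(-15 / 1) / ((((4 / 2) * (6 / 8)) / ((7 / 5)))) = -14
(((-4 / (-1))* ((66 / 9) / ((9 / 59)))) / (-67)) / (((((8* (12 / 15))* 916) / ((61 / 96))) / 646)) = -63936235 / 318152448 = -0.20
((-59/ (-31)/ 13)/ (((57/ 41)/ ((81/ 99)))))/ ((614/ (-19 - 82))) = -732957/ 51715378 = -0.01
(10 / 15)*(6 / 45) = 4 / 45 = 0.09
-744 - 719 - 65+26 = -1502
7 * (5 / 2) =35 / 2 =17.50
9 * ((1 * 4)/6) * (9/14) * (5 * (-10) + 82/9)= -1104/7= -157.71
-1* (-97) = 97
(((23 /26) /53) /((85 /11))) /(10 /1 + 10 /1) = 253 /2342600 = 0.00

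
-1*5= -5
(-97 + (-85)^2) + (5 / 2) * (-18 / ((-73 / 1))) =520389 / 73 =7128.62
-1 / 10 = -0.10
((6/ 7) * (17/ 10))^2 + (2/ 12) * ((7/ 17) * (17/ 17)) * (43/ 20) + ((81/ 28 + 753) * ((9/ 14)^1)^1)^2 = 46263227313451/ 195921600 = 236131.33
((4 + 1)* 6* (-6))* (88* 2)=-31680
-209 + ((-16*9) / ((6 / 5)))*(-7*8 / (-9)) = -2867 / 3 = -955.67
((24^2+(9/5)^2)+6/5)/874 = 14511/21850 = 0.66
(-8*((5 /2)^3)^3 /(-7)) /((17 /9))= 17578125 /7616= 2308.05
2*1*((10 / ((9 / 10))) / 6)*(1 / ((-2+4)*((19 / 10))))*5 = 2500 / 513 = 4.87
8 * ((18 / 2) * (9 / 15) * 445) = 19224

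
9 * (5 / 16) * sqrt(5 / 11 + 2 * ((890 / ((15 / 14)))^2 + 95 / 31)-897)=15 * sqrt(90205816085) / 1364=3302.89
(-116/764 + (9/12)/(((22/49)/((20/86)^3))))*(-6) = 131118648/167044207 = 0.78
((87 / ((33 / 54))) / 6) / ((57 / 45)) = 3915 / 209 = 18.73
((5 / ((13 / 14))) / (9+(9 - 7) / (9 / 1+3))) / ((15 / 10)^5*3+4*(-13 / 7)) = 18816 / 491777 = 0.04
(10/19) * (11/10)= 11/19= 0.58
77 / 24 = 3.21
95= 95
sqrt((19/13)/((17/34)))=sqrt(494)/13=1.71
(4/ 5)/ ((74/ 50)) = 20/ 37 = 0.54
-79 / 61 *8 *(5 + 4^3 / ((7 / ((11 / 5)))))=-555528 / 2135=-260.20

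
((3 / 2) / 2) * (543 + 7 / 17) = 13857 / 34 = 407.56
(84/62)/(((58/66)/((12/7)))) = 2376/899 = 2.64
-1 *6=-6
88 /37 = 2.38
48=48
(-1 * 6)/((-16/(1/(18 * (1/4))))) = 1/12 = 0.08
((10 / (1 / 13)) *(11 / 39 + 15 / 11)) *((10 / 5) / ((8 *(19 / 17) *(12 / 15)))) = 150025 / 2508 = 59.82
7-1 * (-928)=935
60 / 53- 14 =-682 / 53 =-12.87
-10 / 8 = -5 / 4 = -1.25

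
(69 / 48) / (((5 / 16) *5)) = 0.92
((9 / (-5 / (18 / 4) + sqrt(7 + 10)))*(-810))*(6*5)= -17714700*sqrt(17) / 1277 - 19683000 / 1277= -72609.69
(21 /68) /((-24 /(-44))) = 77 /136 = 0.57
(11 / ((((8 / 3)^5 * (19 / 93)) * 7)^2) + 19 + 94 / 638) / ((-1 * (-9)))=38671198704041399 / 18176702102372352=2.13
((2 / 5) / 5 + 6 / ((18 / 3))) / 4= 27 / 100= 0.27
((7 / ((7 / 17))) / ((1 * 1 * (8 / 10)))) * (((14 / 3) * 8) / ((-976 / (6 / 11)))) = -595 / 1342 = -0.44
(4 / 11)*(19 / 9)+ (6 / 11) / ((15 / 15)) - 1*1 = 31 / 99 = 0.31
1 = 1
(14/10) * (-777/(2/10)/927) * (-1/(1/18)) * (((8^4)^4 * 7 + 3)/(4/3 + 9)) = 64299580729828933230/3193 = 20137670131484163.24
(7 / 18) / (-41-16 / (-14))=-49 / 5022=-0.01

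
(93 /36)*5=155 /12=12.92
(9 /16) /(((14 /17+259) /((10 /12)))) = 255 /141344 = 0.00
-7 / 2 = -3.50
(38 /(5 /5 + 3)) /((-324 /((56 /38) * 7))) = -49 /162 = -0.30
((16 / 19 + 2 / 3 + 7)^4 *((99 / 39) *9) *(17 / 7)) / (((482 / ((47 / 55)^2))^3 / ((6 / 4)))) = 16222695107949323633 / 10693757733948281392400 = 0.00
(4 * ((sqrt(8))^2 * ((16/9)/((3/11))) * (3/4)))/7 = 1408/63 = 22.35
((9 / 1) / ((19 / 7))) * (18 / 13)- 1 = 3.59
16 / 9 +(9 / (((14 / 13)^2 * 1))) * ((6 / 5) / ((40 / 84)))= 134401 / 6300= 21.33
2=2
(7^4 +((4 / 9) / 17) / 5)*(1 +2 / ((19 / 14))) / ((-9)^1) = -86328143 / 130815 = -659.93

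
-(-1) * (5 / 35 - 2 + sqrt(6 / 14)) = -13 / 7 + sqrt(21) / 7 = -1.20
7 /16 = 0.44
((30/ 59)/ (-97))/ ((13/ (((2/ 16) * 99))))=-1485/ 297596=-0.00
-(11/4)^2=-121/16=-7.56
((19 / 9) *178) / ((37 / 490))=1657180 / 333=4976.52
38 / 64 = 19 / 32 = 0.59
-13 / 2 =-6.50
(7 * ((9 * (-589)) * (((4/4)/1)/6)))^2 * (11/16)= 1682913771/64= 26295527.67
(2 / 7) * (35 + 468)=1006 / 7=143.71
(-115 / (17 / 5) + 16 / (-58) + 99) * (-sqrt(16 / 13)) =-127984 * sqrt(13) / 6409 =-72.00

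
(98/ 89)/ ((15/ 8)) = 784/ 1335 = 0.59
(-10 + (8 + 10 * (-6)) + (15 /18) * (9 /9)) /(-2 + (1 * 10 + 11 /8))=-1468 /225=-6.52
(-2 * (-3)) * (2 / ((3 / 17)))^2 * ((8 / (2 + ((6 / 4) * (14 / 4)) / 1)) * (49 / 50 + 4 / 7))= 6695552 / 5075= 1319.32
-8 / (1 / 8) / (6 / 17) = -181.33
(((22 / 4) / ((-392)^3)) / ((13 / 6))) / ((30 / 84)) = -33 / 279668480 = -0.00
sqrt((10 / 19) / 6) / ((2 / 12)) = 2* sqrt(285) / 19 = 1.78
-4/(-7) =4/7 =0.57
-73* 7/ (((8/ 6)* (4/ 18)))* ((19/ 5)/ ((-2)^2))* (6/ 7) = -112347/ 80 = -1404.34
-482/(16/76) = -4579/2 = -2289.50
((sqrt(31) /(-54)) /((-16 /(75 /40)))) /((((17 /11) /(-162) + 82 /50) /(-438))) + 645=645 - 2710125 *sqrt(31) /4648768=641.75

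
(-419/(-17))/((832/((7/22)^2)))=20531/6845696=0.00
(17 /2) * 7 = 119 /2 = 59.50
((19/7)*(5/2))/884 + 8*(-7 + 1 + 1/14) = -586881/12376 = -47.42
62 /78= 31 /39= 0.79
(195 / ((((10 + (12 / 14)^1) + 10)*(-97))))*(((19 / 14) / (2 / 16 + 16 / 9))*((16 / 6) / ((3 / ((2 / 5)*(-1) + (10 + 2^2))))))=-806208 / 970097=-0.83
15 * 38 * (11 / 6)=1045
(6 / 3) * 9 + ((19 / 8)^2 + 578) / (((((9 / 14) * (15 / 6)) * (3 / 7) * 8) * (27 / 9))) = 921139 / 17280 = 53.31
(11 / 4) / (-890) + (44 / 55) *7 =3985 / 712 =5.60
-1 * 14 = -14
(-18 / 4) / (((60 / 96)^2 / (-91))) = 26208 / 25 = 1048.32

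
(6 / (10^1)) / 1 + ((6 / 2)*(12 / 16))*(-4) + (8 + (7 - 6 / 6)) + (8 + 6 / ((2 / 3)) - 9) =68 / 5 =13.60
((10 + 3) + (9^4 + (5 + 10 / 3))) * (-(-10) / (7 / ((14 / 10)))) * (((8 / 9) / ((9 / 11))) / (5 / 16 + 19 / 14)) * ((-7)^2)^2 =84963284224 / 4131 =20567243.82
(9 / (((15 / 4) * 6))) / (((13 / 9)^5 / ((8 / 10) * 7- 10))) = -2598156 / 9282325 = -0.28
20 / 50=2 / 5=0.40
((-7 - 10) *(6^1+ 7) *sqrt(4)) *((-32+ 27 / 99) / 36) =77129 / 198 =389.54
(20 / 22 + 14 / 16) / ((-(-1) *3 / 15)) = 785 / 88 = 8.92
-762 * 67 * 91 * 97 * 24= -10815687792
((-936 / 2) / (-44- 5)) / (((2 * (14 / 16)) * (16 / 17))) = 5.80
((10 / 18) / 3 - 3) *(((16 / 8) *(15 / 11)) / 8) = -95 / 99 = -0.96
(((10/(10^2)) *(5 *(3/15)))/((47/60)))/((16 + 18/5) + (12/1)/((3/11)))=5/2491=0.00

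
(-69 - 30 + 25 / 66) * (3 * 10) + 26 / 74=-1204022 / 407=-2958.29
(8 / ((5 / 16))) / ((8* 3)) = 16 / 15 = 1.07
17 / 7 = 2.43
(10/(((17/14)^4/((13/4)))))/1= 1248520/83521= 14.95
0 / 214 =0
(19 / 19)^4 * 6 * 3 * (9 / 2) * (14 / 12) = 189 / 2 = 94.50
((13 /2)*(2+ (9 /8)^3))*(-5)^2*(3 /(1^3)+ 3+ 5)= 6266975 /1024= 6120.09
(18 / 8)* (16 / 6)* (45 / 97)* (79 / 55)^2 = 337014 / 58685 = 5.74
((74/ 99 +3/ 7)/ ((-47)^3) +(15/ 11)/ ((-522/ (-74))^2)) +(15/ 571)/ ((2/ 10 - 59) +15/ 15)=806962628160925/ 29955599114468643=0.03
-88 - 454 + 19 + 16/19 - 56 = -10985/19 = -578.16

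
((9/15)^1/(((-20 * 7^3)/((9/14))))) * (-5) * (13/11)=351/1056440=0.00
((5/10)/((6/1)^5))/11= 1/171072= 0.00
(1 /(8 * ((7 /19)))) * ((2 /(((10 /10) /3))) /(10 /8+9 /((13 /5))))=0.43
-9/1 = -9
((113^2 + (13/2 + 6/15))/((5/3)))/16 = 383277/800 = 479.10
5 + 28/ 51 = 5.55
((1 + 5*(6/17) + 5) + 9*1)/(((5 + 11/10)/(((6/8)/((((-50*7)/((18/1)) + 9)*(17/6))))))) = -115425/1657126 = -0.07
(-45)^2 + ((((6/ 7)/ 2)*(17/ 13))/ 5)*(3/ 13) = 11978028/ 5915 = 2025.03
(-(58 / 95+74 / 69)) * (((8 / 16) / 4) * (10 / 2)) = -1379 / 1311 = -1.05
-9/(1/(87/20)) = -783/20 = -39.15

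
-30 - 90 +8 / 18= -1076 / 9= -119.56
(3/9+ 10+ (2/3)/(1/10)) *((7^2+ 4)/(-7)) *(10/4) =-4505/14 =-321.79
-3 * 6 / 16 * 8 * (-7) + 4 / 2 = 65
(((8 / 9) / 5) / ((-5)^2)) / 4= 2 / 1125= 0.00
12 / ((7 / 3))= 36 / 7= 5.14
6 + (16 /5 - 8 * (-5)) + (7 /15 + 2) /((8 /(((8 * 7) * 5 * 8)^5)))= 260826569113600738 /15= 17388437940906715.87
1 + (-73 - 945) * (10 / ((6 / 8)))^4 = -2606079919 / 81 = -32173826.16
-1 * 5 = -5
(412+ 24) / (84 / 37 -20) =-4033 / 164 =-24.59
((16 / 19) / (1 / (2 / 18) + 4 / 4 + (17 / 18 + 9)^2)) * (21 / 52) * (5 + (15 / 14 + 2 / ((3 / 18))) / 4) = 225018 / 8714407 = 0.03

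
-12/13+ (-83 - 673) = -9840/13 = -756.92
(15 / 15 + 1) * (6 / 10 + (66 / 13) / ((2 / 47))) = 15588 / 65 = 239.82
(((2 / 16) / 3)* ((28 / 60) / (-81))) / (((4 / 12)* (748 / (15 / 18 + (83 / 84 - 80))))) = 0.00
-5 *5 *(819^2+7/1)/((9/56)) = -939075200/9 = -104341688.89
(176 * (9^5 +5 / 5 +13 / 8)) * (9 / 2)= 46768887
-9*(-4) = 36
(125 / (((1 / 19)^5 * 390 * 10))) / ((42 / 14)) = 12380495 / 468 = 26454.05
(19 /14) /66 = 19 /924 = 0.02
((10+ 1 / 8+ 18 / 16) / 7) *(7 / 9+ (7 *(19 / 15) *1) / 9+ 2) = 127 / 21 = 6.05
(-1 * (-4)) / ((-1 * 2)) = -2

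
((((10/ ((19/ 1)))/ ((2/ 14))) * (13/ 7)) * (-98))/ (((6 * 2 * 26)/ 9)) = -735/ 38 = -19.34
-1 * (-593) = 593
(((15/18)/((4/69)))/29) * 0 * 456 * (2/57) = 0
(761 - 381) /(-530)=-38 /53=-0.72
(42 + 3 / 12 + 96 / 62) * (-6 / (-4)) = 16293 / 248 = 65.70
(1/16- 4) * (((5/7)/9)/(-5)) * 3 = 3/16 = 0.19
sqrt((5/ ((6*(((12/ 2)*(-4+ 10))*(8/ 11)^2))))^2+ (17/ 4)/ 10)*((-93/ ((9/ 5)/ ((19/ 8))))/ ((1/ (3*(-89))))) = 52421*sqrt(2039619745)/ 110592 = 21407.02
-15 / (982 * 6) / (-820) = 1 / 322096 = 0.00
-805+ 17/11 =-8838/11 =-803.45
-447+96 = -351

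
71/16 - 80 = -1209/16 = -75.56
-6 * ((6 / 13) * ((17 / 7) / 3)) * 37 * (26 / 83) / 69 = -5032 / 13363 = -0.38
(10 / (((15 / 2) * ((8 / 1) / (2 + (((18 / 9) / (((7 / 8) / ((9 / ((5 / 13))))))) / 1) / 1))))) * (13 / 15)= 12623 / 1575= 8.01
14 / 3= 4.67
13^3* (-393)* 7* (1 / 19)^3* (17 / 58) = -258.27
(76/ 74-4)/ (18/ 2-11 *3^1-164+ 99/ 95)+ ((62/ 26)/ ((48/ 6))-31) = -2097215501/ 68344328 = -30.69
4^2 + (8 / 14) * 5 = 132 / 7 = 18.86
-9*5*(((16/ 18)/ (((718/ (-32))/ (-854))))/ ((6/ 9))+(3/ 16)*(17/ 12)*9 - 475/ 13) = -223127175/ 298688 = -747.02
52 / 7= 7.43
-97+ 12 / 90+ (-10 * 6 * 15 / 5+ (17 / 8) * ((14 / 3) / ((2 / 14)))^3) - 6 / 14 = 69739111 / 945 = 73798.00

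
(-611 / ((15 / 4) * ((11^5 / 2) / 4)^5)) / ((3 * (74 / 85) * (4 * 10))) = -85090304 / 180397853957416397199647367915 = -0.00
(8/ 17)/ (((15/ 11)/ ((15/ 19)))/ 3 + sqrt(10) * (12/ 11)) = 0.12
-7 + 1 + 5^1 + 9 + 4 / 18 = 74 / 9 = 8.22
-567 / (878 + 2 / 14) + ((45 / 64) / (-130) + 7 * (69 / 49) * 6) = 465336171 / 7955584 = 58.49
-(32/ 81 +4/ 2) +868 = 70114/ 81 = 865.60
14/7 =2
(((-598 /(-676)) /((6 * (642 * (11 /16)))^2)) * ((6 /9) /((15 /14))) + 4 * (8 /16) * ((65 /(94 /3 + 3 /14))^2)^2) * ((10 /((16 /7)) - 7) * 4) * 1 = -378.45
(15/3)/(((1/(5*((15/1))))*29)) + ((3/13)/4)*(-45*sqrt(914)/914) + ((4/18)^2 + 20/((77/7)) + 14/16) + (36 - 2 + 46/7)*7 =61946129/206712 - 135*sqrt(914)/47528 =299.59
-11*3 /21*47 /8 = -517 /56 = -9.23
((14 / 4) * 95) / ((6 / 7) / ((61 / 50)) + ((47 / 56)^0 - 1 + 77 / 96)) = 13629840 / 61679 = 220.98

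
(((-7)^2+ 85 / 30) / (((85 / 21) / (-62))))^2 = 4554495169 / 7225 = 630379.95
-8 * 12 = -96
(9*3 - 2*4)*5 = 95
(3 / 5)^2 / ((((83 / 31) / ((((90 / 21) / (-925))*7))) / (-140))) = 46872 / 76775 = 0.61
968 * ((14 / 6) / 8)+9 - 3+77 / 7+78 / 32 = 14485 / 48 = 301.77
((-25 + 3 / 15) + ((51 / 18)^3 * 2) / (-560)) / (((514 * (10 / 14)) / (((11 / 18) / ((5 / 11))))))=-182082857 / 1998432000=-0.09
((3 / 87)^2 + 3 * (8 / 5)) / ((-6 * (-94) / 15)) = 20189 / 158108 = 0.13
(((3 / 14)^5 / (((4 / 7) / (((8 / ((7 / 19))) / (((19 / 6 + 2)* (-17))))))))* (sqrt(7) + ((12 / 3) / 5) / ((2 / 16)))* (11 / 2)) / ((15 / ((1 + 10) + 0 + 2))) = -1320462 / 221432225-660231* sqrt(7) / 708583120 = -0.01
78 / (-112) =-39 / 56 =-0.70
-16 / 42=-0.38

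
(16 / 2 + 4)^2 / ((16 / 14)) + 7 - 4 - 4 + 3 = 128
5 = 5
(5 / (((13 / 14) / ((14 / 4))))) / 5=49 / 13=3.77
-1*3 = -3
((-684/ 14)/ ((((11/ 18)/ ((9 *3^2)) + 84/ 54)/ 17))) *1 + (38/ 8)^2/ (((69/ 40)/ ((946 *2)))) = 26655326062/ 1100757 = 24215.45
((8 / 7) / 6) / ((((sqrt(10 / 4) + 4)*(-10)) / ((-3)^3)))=16 / 105-2*sqrt(10) / 105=0.09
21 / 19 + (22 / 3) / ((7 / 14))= 15.77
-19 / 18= -1.06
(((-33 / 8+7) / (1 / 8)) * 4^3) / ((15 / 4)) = 5888 / 15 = 392.53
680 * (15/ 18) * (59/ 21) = 100300/ 63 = 1592.06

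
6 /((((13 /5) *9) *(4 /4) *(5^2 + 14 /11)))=110 /11271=0.01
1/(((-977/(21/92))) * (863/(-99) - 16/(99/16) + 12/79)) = 0.00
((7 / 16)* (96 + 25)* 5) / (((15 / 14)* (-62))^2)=41503 / 691920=0.06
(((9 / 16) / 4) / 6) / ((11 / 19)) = 57 / 1408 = 0.04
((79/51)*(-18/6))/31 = -79/527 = -0.15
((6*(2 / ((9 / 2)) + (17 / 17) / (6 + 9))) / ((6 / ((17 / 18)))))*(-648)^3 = -656729856 / 5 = -131345971.20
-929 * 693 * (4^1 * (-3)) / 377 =7725564 / 377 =20492.21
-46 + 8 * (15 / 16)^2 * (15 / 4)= -2513 / 128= -19.63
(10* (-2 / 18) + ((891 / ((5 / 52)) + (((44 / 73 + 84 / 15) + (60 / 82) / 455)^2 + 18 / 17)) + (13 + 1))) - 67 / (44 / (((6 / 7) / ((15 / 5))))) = 58169053104638907031 / 6242381957161350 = 9318.41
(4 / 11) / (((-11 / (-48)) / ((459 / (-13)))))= -88128 / 1573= -56.03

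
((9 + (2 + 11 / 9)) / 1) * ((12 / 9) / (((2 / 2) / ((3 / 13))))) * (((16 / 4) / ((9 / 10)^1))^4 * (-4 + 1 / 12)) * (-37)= 212644.95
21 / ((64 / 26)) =273 / 32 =8.53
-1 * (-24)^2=-576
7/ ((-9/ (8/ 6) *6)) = -14/ 81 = -0.17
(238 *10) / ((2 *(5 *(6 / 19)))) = 2261 / 3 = 753.67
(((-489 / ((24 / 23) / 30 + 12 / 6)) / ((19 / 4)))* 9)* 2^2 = -449880 / 247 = -1821.38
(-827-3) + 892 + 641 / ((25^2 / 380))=56466 / 125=451.73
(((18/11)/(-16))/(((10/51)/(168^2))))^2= 655575224976/3025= 216719082.64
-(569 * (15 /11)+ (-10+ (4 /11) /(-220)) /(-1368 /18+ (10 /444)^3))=-390402256365723 /503069311415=-776.04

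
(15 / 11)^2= 225 / 121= 1.86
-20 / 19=-1.05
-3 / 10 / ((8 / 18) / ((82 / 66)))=-369 / 440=-0.84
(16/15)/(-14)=-8/105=-0.08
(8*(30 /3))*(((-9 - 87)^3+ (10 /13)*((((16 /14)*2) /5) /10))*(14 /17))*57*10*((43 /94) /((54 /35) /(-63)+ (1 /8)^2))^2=-834485796376628035584000 /9432299669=-88471086125394.39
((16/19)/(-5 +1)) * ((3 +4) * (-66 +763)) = -19516/19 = -1027.16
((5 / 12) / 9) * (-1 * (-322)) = 805 / 54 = 14.91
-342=-342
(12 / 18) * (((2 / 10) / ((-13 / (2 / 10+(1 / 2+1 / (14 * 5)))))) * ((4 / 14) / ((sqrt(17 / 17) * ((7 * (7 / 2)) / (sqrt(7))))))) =-8 * sqrt(7) / 93639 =-0.00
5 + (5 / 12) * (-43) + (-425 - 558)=-11951 / 12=-995.92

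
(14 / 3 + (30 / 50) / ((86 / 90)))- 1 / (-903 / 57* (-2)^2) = 5.31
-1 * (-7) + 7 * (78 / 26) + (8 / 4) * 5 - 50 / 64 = 1191 / 32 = 37.22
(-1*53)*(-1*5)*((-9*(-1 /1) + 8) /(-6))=-4505 /6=-750.83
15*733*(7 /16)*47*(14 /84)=1205785 /32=37680.78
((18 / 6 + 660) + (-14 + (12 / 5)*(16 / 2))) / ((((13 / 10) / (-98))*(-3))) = 50372 / 3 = 16790.67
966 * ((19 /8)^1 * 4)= 9177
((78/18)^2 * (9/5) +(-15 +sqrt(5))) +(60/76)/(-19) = sqrt(5) +33859/1805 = 20.99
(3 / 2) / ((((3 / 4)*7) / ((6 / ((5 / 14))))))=24 / 5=4.80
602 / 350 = 43 / 25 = 1.72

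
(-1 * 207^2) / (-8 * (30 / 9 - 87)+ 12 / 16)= -514188 / 8041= -63.95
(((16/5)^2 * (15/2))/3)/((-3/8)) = -1024/15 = -68.27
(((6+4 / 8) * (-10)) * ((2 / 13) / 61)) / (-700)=1 / 4270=0.00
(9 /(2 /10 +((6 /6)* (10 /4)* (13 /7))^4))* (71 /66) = 6818840 /327402317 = 0.02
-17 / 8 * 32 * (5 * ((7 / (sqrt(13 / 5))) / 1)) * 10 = -23800 * sqrt(65) / 13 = -14760.13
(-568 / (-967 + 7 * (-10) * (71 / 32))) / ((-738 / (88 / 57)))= -399872 / 377689581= -0.00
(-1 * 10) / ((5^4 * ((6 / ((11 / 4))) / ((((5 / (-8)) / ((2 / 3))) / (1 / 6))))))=33 / 800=0.04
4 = 4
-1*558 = -558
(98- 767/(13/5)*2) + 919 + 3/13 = 5554/13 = 427.23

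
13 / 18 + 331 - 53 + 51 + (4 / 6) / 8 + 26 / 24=2978 / 9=330.89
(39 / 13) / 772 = 3 / 772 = 0.00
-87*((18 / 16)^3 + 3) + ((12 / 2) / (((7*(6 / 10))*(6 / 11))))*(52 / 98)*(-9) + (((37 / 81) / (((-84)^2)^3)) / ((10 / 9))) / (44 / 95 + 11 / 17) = -4505415856031435329 / 11337792672374784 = -397.38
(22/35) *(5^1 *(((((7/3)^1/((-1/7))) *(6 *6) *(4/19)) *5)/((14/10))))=-1389.47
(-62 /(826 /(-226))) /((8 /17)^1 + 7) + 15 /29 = 4240723 /1521079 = 2.79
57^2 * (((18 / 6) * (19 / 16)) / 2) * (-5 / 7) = -925965 / 224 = -4133.77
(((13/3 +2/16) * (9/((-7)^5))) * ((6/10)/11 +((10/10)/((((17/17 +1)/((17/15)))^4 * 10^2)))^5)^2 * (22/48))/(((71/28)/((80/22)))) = -0.00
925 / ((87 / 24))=7400 / 29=255.17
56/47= 1.19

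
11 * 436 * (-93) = -446028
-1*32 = -32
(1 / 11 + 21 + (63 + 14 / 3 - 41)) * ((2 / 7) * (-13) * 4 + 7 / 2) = -41764 / 77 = -542.39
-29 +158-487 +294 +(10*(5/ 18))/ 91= -52391/ 819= -63.97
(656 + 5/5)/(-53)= -657/53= -12.40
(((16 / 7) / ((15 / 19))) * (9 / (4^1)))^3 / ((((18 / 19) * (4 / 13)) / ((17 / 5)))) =691222584 / 214375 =3224.36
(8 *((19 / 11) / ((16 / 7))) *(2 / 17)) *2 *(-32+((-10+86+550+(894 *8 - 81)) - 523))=10159.21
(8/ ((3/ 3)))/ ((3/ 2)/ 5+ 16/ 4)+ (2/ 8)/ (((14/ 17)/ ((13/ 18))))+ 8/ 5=3.68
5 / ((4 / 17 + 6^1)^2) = 1445 / 11236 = 0.13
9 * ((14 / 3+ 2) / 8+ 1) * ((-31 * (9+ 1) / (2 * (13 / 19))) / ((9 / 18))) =-7475.77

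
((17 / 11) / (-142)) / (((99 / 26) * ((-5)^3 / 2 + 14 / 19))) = 8398 / 181467693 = 0.00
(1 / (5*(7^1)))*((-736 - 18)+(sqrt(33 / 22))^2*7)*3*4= -8922 / 35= -254.91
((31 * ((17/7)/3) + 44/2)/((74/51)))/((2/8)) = 33626/259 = 129.83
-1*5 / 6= -5 / 6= -0.83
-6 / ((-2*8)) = 3 / 8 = 0.38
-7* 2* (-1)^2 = -14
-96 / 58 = -48 / 29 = -1.66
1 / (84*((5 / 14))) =1 / 30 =0.03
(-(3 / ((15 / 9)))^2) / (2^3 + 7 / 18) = -1458 / 3775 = -0.39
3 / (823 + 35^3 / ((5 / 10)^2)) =1 / 57441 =0.00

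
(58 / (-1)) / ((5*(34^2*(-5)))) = 29 / 14450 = 0.00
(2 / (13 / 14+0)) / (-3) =-28 / 39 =-0.72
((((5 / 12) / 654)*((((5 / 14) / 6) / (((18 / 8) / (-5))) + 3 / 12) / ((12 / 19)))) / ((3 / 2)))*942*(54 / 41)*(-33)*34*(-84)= 248230345 / 26814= 9257.49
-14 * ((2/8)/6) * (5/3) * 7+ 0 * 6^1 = -245/36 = -6.81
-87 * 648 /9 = -6264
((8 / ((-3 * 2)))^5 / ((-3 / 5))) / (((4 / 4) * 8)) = 640 / 729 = 0.88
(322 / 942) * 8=1288 / 471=2.73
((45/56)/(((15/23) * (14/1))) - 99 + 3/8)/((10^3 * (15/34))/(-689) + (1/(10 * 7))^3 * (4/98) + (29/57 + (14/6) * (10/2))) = -2211375458667375/258872240378564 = -8.54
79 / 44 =1.80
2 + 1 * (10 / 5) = 4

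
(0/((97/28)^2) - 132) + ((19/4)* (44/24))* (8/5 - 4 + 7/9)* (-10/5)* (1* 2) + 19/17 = -74.37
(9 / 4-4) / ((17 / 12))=-21 / 17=-1.24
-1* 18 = -18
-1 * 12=-12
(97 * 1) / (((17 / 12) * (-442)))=-0.15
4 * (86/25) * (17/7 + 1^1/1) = 8256/175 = 47.18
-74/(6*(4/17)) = -629/12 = -52.42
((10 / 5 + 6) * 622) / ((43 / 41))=204016 / 43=4744.56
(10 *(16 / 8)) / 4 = 5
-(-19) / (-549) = -19 / 549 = -0.03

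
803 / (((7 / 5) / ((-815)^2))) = 2666863375 / 7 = 380980482.14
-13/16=-0.81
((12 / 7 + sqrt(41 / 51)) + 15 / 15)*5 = 5*sqrt(2091) / 51 + 95 / 7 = 18.05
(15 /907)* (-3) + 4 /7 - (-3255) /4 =20679247 /25396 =814.27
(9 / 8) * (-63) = -567 / 8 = -70.88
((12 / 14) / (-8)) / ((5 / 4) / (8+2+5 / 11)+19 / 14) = -23 / 317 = -0.07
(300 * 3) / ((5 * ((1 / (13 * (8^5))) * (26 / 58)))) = 171048960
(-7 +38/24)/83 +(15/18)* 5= 4085/996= 4.10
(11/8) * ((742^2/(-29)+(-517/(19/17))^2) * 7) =157187453885/83752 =1876820.30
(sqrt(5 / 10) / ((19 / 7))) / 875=0.00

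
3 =3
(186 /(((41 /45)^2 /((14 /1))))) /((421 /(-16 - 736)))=-3965371200 /707701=-5603.17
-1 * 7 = -7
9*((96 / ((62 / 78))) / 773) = 33696 / 23963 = 1.41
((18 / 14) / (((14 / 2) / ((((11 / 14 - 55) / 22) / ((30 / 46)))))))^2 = 22667121 / 47059600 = 0.48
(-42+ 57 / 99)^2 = 1868689 / 1089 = 1715.97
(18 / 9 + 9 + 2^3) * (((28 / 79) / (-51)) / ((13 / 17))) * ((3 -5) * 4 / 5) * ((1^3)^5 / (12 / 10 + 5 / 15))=4256 / 23621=0.18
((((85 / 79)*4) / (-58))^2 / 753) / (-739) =-28900 / 2920717770027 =-0.00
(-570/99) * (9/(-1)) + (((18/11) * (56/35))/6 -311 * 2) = -31336/55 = -569.75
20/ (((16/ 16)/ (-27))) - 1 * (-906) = 366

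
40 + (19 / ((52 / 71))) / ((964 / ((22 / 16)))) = 40.04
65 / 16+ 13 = 273 / 16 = 17.06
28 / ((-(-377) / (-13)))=-0.97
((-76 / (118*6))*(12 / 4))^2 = 0.10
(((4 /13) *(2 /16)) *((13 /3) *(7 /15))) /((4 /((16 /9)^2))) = 224 /3645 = 0.06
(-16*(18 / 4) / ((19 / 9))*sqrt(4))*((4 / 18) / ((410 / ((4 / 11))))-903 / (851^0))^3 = 98480470810850956229456 / 1960811065125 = 50224354891.92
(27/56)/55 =27/3080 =0.01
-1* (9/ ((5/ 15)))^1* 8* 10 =-2160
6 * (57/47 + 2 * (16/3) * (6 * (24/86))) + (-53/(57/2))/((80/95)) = 5443655/48504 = 112.23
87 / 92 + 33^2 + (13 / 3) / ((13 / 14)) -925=46813 / 276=169.61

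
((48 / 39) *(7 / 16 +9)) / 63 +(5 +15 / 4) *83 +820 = 5066119 / 3276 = 1546.43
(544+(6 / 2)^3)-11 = 560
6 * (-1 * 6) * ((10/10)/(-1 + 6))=-36/5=-7.20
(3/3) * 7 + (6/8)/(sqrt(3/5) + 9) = 3797/536 -sqrt(15)/536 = 7.08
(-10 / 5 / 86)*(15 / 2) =-15 / 86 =-0.17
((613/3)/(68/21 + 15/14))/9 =5.27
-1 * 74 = -74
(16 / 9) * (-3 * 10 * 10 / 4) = -133.33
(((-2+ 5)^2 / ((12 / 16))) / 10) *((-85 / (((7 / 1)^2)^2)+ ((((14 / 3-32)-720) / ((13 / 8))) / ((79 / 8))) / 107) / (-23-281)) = 372536383 / 200521051640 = 0.00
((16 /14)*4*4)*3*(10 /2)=274.29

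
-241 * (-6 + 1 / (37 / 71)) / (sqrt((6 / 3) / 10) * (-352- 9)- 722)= -363910 / 253783 + 36391 * sqrt(5) / 253783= -1.11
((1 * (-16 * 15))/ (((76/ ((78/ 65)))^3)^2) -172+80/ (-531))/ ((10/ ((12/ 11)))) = -53756975925811297/ 2862447822093750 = -18.78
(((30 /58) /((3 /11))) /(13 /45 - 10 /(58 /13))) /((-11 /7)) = 225 /364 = 0.62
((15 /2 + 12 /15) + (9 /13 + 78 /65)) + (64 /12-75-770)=-64699 /78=-829.47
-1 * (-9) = 9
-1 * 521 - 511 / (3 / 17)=-10250 / 3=-3416.67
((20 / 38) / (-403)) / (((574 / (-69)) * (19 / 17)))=5865 / 41753621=0.00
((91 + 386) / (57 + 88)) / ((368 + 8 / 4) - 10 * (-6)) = 0.01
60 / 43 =1.40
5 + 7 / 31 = 162 / 31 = 5.23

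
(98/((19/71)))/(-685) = -6958/13015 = -0.53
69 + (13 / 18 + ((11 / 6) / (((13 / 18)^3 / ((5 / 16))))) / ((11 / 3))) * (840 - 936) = -264637 / 6591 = -40.15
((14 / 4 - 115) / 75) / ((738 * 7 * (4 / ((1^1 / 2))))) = -223 / 6199200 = -0.00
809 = 809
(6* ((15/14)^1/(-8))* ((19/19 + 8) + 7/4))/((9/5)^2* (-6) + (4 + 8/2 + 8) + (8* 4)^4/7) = -48375/838841536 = -0.00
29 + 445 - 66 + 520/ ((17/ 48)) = 31896/ 17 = 1876.24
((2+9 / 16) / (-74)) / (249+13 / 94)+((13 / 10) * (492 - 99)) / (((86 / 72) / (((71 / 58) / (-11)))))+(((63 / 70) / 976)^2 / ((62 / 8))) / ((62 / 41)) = -2354173337999815967119 / 49457202980304908800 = -47.60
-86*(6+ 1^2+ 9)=-1376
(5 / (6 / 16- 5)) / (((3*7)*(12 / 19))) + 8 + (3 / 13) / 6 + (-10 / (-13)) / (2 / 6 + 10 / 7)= 508699 / 60606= 8.39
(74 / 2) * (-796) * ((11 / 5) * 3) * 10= -1943832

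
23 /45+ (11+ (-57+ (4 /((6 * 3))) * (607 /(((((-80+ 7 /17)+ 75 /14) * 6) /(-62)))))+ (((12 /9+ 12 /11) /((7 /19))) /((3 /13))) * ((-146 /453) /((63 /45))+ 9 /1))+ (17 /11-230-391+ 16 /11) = -507341271583 /1285539255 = -394.65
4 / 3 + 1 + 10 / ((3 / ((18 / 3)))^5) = 967 / 3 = 322.33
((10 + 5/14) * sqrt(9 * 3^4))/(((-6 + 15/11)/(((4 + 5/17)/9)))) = -116435/4046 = -28.78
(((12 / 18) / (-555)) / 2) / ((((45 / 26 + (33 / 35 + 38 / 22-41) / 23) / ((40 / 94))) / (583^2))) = -313010577880 / 231525243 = -1351.95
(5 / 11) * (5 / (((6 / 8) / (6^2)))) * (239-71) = 18327.27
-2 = -2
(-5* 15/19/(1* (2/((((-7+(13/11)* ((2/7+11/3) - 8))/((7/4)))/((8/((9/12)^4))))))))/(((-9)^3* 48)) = -34025/2265145344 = -0.00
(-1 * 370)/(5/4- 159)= 2.35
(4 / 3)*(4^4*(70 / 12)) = 17920 / 9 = 1991.11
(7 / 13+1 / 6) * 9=6.35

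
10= 10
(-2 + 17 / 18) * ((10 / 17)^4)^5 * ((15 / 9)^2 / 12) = -5937500000000000000000 / 987608231815360122943589043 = -0.00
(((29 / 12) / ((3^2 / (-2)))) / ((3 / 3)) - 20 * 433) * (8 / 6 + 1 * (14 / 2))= -11691725 / 162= -72171.14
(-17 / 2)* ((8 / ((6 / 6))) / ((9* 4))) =-1.89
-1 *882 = -882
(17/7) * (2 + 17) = 323/7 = 46.14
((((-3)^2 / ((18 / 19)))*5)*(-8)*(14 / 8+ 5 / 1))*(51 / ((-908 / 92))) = 3008745 / 227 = 13254.38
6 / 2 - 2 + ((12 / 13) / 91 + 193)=229514 / 1183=194.01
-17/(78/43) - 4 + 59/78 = -164/13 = -12.62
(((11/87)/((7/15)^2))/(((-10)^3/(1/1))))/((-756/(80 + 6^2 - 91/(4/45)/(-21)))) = 0.00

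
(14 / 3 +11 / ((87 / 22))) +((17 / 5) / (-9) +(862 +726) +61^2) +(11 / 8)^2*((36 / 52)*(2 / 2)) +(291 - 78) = 6004664729 / 1085760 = 5530.38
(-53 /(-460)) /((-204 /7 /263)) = -97573 /93840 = -1.04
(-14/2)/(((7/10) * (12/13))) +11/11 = -59/6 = -9.83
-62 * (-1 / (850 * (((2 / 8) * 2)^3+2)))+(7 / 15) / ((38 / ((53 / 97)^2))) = 294424283 / 7749722850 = 0.04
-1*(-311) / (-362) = -311 / 362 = -0.86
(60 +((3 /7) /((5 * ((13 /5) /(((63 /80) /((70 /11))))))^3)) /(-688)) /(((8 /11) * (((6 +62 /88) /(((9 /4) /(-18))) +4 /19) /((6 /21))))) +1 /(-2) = -531376538711881282599 /564574029021184000000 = -0.94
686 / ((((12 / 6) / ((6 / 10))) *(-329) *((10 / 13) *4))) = -0.20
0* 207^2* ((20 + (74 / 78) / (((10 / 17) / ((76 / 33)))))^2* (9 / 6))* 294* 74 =0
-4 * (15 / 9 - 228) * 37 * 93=3115252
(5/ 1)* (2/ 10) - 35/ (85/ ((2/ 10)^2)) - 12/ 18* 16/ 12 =362/ 3825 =0.09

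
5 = 5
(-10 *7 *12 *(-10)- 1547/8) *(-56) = -459571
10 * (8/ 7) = 80/ 7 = 11.43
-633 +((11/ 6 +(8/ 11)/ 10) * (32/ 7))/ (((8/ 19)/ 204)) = 1381631/ 385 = 3588.65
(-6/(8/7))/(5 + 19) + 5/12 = 0.20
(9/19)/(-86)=-9/1634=-0.01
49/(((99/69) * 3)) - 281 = -269.62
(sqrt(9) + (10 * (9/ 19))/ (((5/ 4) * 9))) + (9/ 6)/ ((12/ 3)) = 577/ 152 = 3.80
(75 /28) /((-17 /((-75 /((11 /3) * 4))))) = 16875 /20944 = 0.81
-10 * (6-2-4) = 0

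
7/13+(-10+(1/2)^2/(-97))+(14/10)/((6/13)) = -486553/75660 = -6.43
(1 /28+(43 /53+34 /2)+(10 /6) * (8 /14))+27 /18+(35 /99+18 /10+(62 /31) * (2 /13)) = 217353677 /9549540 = 22.76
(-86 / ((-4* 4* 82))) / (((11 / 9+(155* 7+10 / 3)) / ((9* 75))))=261225 / 6432736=0.04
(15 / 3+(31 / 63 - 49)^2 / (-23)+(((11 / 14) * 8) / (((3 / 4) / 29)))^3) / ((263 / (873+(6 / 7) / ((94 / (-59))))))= 38165545586309440 / 801326547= 47627956.08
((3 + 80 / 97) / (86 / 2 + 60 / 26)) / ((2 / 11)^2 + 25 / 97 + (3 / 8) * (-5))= -4668664 / 87614339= -0.05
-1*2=-2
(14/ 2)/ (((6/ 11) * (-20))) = -77/ 120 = -0.64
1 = 1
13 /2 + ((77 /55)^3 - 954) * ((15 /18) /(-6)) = 124757 /900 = 138.62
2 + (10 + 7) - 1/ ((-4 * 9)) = 685/ 36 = 19.03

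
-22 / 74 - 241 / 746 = -17123 / 27602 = -0.62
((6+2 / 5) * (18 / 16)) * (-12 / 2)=-216 / 5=-43.20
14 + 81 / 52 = 809 / 52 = 15.56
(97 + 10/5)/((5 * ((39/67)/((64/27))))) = 47168/585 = 80.63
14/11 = 1.27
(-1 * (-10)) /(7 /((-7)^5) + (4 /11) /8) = 528220 /2379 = 222.03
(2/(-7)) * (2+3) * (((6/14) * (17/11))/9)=-170/1617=-0.11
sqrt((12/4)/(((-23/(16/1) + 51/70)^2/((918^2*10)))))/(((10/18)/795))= 10149402.19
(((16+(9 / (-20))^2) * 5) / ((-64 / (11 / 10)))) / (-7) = 71291 / 358400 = 0.20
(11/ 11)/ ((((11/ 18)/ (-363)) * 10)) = -297/ 5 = -59.40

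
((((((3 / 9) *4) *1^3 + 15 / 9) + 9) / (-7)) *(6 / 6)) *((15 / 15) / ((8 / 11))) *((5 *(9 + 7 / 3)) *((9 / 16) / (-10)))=1683 / 224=7.51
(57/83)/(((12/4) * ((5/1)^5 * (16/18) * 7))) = 171/14525000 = 0.00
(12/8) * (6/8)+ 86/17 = 841/136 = 6.18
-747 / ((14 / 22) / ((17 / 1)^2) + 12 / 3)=-791571 / 4241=-186.65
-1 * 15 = -15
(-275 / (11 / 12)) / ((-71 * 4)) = 75 / 71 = 1.06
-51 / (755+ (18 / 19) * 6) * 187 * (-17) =3080451 / 14453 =213.14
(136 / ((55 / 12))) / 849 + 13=202889 / 15565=13.03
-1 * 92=-92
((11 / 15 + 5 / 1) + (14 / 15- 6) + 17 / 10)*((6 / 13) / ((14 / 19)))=1349 / 910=1.48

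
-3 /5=-0.60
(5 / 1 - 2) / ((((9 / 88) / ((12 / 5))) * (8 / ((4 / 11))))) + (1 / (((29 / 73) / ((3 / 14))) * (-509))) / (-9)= 9919757 / 3099810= 3.20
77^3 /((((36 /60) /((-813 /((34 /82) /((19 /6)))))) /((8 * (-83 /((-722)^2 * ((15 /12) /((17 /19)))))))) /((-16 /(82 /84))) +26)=836440173184 /47624237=17563.33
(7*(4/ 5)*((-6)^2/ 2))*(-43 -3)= -23184/ 5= -4636.80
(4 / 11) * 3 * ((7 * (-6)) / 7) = -72 / 11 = -6.55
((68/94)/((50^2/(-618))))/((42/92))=-80546/205625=-0.39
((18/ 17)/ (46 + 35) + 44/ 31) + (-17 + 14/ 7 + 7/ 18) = -41671/ 3162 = -13.18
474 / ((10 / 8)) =1896 / 5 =379.20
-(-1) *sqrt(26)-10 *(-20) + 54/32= sqrt(26) + 3227/16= 206.79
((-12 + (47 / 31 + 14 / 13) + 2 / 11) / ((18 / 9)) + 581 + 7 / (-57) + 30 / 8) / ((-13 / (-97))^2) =5515882339345 / 170812356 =32292.06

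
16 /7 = 2.29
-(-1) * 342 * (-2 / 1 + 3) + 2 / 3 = 1028 / 3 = 342.67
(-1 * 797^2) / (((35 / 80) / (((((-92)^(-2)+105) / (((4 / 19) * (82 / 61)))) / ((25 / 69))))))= -1962848479624653 / 1320200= -1486781154.09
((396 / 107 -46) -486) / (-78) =28264 / 4173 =6.77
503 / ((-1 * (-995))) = 503 / 995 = 0.51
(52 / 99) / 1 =52 / 99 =0.53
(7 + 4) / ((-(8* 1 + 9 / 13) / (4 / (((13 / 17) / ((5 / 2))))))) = -1870 / 113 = -16.55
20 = 20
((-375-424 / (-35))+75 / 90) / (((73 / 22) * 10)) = -836341 / 76650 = -10.91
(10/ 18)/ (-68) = -5/ 612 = -0.01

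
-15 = -15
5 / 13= 0.38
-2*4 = -8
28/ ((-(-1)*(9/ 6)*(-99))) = -56/ 297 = -0.19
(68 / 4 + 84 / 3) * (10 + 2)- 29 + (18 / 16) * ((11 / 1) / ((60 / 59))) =83707 / 160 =523.17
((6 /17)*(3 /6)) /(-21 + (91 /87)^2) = -22707 /2561356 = -0.01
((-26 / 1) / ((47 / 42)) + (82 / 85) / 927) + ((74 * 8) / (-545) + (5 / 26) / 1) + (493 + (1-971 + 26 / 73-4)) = -77346989744593 / 153231911586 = -504.77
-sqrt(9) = -3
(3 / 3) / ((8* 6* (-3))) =-0.01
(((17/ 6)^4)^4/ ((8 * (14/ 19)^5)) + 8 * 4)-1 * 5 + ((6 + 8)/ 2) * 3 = 120490511170222966543381315/ 12138084918940925952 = 9926649.22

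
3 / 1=3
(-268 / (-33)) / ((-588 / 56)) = -536 / 693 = -0.77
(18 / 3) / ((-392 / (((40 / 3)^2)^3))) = -1024000000 / 11907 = -85999.83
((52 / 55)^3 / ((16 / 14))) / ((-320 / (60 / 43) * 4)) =-46137 / 57233000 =-0.00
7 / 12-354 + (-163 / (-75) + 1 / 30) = -35121 / 100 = -351.21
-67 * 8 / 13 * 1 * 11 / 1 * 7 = -3174.77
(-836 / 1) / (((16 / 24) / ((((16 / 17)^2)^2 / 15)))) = -27394048 / 417605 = -65.60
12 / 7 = 1.71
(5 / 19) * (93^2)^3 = 3234950917245 / 19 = 170260574591.84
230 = 230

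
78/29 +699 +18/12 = 703.19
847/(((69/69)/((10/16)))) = 4235/8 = 529.38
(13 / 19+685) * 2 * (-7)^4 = 62560456 / 19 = 3292655.58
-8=-8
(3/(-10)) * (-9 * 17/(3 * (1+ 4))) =153/50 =3.06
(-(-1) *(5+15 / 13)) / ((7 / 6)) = 480 / 91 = 5.27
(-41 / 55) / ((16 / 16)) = -0.75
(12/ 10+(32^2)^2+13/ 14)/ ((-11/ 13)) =-954206097/ 770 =-1239228.70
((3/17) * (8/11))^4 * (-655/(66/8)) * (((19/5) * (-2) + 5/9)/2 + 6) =-717938688/13451140571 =-0.05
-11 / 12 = -0.92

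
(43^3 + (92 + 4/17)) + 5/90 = 79599.29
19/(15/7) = 8.87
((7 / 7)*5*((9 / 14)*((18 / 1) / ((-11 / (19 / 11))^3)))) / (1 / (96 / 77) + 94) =-14035680 / 5940044033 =-0.00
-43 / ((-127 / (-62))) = -20.99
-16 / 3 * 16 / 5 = -17.07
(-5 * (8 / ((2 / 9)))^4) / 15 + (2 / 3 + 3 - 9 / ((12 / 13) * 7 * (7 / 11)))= -329203867 / 588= -559870.52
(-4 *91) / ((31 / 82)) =-29848 / 31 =-962.84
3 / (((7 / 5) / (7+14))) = 45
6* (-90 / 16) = -135 / 4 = -33.75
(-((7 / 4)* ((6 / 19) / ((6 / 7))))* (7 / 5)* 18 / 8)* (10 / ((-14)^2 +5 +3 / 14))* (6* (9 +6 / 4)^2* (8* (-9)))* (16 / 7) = 65345616 / 5947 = 10988.00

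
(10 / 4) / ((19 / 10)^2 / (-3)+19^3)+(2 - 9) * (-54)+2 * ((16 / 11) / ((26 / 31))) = 381.47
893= 893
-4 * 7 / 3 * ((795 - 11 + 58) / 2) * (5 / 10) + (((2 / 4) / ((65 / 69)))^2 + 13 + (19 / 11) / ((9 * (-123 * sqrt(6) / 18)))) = -98935217 / 50700 - 19 * sqrt(6) / 4059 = -1951.40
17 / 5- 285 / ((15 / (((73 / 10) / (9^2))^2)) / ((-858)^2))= -2070419734 / 18225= -113603.28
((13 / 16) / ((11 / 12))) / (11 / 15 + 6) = 585 / 4444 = 0.13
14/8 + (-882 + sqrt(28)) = -3521/4 + 2 *sqrt(7) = -874.96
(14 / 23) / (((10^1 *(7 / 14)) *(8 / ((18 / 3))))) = 21 / 230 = 0.09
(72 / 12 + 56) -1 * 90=-28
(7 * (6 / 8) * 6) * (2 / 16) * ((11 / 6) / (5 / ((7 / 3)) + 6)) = 539 / 608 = 0.89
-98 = -98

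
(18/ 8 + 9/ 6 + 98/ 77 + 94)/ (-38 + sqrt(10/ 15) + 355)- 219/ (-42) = 513157339/ 92851220- 4357 * sqrt(6)/ 13264460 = 5.53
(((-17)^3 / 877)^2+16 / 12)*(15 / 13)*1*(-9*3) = -10191045105 / 9998677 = -1019.24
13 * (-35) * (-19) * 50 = 432250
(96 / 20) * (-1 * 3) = -72 / 5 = -14.40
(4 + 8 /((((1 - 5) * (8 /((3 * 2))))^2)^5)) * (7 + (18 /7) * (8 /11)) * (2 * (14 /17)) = 22087250659763 /377957122048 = 58.44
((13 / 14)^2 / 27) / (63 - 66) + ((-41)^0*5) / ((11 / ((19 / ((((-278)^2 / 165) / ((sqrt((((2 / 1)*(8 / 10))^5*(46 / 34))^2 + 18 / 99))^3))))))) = -169 / 15876 + 178231823845521*sqrt(68791230256166) / 28041535236816406250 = 52.71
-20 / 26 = -10 / 13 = -0.77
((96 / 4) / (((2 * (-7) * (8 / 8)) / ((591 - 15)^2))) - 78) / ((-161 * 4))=1990929 / 2254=883.29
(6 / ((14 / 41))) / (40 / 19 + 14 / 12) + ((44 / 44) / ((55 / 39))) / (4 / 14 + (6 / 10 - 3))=10701105 / 2125354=5.03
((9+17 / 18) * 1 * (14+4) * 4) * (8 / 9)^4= 447.00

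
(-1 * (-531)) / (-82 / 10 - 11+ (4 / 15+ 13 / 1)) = -7965 / 89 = -89.49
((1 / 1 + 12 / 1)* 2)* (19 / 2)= 247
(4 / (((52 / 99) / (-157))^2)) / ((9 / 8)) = 53685522 / 169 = 317665.81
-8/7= -1.14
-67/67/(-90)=0.01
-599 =-599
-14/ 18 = -7/ 9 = -0.78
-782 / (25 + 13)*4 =-1564 / 19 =-82.32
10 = 10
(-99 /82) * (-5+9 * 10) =-8415 /82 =-102.62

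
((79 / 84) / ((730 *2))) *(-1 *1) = -79 / 122640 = -0.00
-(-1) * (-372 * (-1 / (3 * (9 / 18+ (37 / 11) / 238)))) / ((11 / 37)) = 545972 / 673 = 811.25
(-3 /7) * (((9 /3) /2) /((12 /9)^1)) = -27 /56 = -0.48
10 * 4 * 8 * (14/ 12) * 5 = 5600/ 3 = 1866.67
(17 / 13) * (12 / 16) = 51 / 52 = 0.98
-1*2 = -2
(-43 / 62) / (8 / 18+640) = -387 / 357368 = -0.00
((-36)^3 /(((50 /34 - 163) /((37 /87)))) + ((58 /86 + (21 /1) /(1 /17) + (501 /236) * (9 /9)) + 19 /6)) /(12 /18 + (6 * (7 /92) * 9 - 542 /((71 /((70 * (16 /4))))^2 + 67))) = -71214138375882442693 /484691485109455898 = -146.93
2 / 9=0.22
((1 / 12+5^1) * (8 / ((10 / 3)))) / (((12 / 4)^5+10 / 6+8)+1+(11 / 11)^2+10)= 183 / 3970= 0.05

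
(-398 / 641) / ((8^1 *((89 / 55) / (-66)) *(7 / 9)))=3250665 / 798686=4.07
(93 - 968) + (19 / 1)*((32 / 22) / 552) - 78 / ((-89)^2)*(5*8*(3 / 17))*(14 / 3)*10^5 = -33312.92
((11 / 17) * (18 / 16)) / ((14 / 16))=99 / 119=0.83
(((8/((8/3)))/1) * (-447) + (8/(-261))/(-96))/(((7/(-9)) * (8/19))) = 79800209/19488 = 4094.84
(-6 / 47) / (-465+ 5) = 0.00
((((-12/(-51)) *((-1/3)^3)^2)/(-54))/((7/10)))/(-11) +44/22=51530114/25765047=2.00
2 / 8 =1 / 4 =0.25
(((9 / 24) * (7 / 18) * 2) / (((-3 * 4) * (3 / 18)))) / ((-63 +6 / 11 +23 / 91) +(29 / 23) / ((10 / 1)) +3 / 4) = 805805 / 338856444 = 0.00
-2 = -2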